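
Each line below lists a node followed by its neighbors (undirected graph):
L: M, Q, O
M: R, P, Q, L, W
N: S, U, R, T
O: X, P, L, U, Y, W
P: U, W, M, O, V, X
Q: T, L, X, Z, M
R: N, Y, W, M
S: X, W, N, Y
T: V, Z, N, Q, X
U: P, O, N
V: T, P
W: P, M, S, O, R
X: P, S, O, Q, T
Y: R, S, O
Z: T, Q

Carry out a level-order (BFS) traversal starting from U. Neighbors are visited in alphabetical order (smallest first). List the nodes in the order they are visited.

U N O P R S T L W X Y M V Q Z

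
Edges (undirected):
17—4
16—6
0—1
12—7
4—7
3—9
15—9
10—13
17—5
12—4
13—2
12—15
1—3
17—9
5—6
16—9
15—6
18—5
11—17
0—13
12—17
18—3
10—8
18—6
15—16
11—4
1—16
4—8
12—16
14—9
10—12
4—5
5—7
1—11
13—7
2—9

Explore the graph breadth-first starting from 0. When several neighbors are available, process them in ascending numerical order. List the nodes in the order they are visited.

0, 1, 13, 3, 11, 16, 2, 7, 10, 9, 18, 4, 17, 6, 12, 15, 5, 8, 14

Visit 0; enqueue 1, 13 → queue [1, 13]
Visit 1; enqueue 3, 11, 16 → queue [13, 3, 11, 16]
Visit 13; enqueue 2, 7, 10 → queue [3, 11, 16, 2, 7, 10]
Visit 3; enqueue 9, 18 → queue [11, 16, 2, 7, 10, 9, 18]
Visit 11; enqueue 4, 17 → queue [16, 2, 7, 10, 9, 18, 4, 17]
Visit 16; enqueue 6, 12, 15 → queue [2, 7, 10, 9, 18, 4, 17, 6, 12, 15]
Visit 2 → queue [7, 10, 9, 18, 4, 17, 6, 12, 15]
Visit 7; enqueue 5 → queue [10, 9, 18, 4, 17, 6, 12, 15, 5]
Visit 10; enqueue 8 → queue [9, 18, 4, 17, 6, 12, 15, 5, 8]
Visit 9; enqueue 14 → queue [18, 4, 17, 6, 12, 15, 5, 8, 14]
Visit 18 → queue [4, 17, 6, 12, 15, 5, 8, 14]
Visit 4 → queue [17, 6, 12, 15, 5, 8, 14]
Visit 17 → queue [6, 12, 15, 5, 8, 14]
Visit 6 → queue [12, 15, 5, 8, 14]
Visit 12 → queue [15, 5, 8, 14]
Visit 15 → queue [5, 8, 14]
Visit 5 → queue [8, 14]
Visit 8 → queue [14]
Visit 14 → queue []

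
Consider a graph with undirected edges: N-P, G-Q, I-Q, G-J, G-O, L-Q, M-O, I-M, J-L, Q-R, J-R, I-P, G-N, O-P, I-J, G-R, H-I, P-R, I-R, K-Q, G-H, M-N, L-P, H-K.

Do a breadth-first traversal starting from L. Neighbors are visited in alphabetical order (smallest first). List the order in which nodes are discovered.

L, J, P, Q, G, I, R, N, O, K, H, M

Visit L; enqueue J, P, Q → queue [J, P, Q]
Visit J; enqueue G, I, R → queue [P, Q, G, I, R]
Visit P; enqueue N, O → queue [Q, G, I, R, N, O]
Visit Q; enqueue K → queue [G, I, R, N, O, K]
Visit G; enqueue H → queue [I, R, N, O, K, H]
Visit I; enqueue M → queue [R, N, O, K, H, M]
Visit R → queue [N, O, K, H, M]
Visit N → queue [O, K, H, M]
Visit O → queue [K, H, M]
Visit K → queue [H, M]
Visit H → queue [M]
Visit M → queue []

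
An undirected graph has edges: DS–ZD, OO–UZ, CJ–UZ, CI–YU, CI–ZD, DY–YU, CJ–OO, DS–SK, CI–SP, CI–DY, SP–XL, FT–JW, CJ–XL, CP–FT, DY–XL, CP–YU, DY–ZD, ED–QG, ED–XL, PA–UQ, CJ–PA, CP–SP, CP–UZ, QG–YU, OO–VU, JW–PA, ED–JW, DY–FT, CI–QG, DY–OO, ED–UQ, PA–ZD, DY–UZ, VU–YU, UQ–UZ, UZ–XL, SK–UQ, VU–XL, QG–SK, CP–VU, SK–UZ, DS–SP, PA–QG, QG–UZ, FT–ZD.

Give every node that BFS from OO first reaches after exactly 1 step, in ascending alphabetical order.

CJ, DY, UZ, VU

Level 0: OO
Level 1: CJ, DY, UZ, VU
Level 2: CI, CP, FT, PA, QG, SK, UQ, XL, YU, ZD
Level 3: DS, ED, JW, SP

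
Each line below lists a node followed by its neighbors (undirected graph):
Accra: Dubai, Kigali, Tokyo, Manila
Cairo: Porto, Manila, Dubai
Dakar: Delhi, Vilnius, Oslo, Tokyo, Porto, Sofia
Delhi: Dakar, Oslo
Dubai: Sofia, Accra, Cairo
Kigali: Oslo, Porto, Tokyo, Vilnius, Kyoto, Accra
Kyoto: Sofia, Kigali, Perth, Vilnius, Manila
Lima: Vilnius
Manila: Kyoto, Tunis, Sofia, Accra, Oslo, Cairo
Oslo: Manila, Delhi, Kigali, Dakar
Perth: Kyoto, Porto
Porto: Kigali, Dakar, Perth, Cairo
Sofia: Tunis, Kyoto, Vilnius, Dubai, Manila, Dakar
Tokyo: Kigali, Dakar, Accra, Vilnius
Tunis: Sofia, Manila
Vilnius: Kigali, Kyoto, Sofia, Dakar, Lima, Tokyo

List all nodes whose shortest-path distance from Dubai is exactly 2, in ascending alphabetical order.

Dakar, Kigali, Kyoto, Manila, Porto, Tokyo, Tunis, Vilnius

Level 0: Dubai
Level 1: Accra, Cairo, Sofia
Level 2: Dakar, Kigali, Kyoto, Manila, Porto, Tokyo, Tunis, Vilnius
Level 3: Delhi, Lima, Oslo, Perth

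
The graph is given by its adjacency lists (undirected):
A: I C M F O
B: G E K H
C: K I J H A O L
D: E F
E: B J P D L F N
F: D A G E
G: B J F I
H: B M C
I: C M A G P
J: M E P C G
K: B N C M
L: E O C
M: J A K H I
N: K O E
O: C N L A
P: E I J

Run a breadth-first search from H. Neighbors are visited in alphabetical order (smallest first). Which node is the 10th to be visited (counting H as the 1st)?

Visit H; enqueue B, C, M → queue [B, C, M]
Visit B; enqueue E, G, K → queue [C, M, E, G, K]
Visit C; enqueue A, I, J, L, O → queue [M, E, G, K, A, I, J, L, O]
Visit M → queue [E, G, K, A, I, J, L, O]
Visit E; enqueue D, F, N, P → queue [G, K, A, I, J, L, O, D, F, N, P]
Visit G → queue [K, A, I, J, L, O, D, F, N, P]
Visit K → queue [A, I, J, L, O, D, F, N, P]
Visit A → queue [I, J, L, O, D, F, N, P]
Visit I → queue [J, L, O, D, F, N, P]
Visit J → queue [L, O, D, F, N, P]
Visit L → queue [O, D, F, N, P]
Visit O → queue [D, F, N, P]
Visit D → queue [F, N, P]
Visit F → queue [N, P]
Visit N → queue [P]
Visit P → queue []

Visit order: H, B, C, M, E, G, K, A, I, J, L, O, D, F, N, P

J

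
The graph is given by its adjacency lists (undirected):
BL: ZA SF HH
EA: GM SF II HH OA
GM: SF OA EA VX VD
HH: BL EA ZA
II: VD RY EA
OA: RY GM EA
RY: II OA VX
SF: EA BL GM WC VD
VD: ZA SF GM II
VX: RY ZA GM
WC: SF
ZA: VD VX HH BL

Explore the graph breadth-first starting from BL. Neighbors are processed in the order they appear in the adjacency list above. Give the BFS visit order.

Visit BL; enqueue ZA, SF, HH → queue [ZA, SF, HH]
Visit ZA; enqueue VD, VX → queue [SF, HH, VD, VX]
Visit SF; enqueue EA, GM, WC → queue [HH, VD, VX, EA, GM, WC]
Visit HH → queue [VD, VX, EA, GM, WC]
Visit VD; enqueue II → queue [VX, EA, GM, WC, II]
Visit VX; enqueue RY → queue [EA, GM, WC, II, RY]
Visit EA; enqueue OA → queue [GM, WC, II, RY, OA]
Visit GM → queue [WC, II, RY, OA]
Visit WC → queue [II, RY, OA]
Visit II → queue [RY, OA]
Visit RY → queue [OA]
Visit OA → queue []

BL ZA SF HH VD VX EA GM WC II RY OA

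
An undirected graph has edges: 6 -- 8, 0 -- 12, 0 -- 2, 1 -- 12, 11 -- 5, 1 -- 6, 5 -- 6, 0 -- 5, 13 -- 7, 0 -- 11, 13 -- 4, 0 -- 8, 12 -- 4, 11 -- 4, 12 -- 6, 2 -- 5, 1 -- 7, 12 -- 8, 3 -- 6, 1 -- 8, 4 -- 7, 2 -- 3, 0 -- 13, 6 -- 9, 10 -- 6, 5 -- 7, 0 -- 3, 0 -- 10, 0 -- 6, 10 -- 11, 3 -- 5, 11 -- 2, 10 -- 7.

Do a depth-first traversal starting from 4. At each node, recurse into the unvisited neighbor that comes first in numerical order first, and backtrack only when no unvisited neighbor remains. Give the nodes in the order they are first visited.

4, 7, 1, 6, 0, 2, 3, 5, 11, 10, 8, 12, 13, 9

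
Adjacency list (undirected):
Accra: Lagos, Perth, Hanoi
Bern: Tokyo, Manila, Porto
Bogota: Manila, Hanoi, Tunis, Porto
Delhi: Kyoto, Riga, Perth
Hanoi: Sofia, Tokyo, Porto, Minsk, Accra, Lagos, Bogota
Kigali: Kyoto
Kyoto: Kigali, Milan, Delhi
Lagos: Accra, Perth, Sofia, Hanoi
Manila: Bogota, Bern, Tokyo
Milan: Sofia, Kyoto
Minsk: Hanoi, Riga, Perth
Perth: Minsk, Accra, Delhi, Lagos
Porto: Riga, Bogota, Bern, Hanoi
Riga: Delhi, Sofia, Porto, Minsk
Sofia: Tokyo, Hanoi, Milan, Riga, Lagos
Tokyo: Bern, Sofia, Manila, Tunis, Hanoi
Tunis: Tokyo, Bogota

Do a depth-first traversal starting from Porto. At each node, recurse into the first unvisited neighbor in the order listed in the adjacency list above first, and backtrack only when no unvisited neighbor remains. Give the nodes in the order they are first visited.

Porto Riga Delhi Kyoto Kigali Milan Sofia Tokyo Bern Manila Bogota Hanoi Minsk Perth Accra Lagos Tunis

Visit Porto
Porto → Riga
Riga → Delhi
Delhi → Kyoto
Kyoto → Kigali
Kyoto → Milan
Milan → Sofia
Sofia → Tokyo
Tokyo → Bern
Bern → Manila
Manila → Bogota
Bogota → Hanoi
Hanoi → Minsk
Minsk → Perth
Perth → Accra
Accra → Lagos
Bogota → Tunis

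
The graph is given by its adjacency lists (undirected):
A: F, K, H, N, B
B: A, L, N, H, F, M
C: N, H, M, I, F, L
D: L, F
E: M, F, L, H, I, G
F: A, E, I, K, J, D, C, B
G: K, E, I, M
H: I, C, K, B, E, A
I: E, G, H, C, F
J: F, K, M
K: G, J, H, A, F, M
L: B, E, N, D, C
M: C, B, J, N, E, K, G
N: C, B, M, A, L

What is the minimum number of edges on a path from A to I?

2

Level 0: A
Level 1: B, F, H, K, N
Level 2: C, D, E, G, I, J, L, M
I first appears at level 2.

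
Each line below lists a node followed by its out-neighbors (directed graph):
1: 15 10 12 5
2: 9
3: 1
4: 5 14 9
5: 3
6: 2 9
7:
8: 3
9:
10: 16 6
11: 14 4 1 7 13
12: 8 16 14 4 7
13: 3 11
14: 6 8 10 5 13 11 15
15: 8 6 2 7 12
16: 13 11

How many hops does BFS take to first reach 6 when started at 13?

3

Level 0: 13
Level 1: 3, 11
Level 2: 1, 4, 7, 14
Level 3: 5, 6, 8, 9, 10, 12, 15
Level 4: 2, 16
6 first appears at level 3.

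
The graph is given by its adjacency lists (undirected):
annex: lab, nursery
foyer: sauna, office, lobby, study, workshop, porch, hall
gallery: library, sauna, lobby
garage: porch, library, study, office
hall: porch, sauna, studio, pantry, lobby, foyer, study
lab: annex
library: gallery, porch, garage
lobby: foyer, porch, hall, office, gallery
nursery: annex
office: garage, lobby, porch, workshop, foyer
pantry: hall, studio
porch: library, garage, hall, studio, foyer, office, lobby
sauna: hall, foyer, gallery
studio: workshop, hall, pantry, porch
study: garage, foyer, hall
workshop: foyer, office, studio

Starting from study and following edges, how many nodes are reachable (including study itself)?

BFS from study visits: study, hall, garage, foyer, studio, sauna, porch, pantry, lobby, office, library, workshop, gallery
Reachable nodes: 13 of 16 total.

13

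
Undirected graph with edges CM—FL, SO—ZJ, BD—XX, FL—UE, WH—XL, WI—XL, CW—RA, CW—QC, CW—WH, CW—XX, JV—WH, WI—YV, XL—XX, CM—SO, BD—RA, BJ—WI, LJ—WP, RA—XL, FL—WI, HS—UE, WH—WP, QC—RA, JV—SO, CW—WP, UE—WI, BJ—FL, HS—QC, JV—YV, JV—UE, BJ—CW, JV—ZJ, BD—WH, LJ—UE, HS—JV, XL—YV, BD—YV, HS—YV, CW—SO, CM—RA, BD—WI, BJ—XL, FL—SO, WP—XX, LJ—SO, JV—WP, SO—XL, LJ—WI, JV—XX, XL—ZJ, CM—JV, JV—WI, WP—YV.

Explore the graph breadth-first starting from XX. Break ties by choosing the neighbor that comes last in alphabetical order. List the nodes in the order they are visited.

XX -> XL -> WP -> JV -> CW -> BD -> ZJ -> YV -> WI -> WH -> SO -> RA -> BJ -> LJ -> UE -> HS -> CM -> QC -> FL

Visit XX; enqueue XL, WP, JV, CW, BD → queue [XL, WP, JV, CW, BD]
Visit XL; enqueue ZJ, YV, WI, WH, SO, RA, BJ → queue [WP, JV, CW, BD, ZJ, YV, WI, WH, SO, RA, BJ]
Visit WP; enqueue LJ → queue [JV, CW, BD, ZJ, YV, WI, WH, SO, RA, BJ, LJ]
Visit JV; enqueue UE, HS, CM → queue [CW, BD, ZJ, YV, WI, WH, SO, RA, BJ, LJ, UE, HS, CM]
Visit CW; enqueue QC → queue [BD, ZJ, YV, WI, WH, SO, RA, BJ, LJ, UE, HS, CM, QC]
Visit BD → queue [ZJ, YV, WI, WH, SO, RA, BJ, LJ, UE, HS, CM, QC]
Visit ZJ → queue [YV, WI, WH, SO, RA, BJ, LJ, UE, HS, CM, QC]
Visit YV → queue [WI, WH, SO, RA, BJ, LJ, UE, HS, CM, QC]
Visit WI; enqueue FL → queue [WH, SO, RA, BJ, LJ, UE, HS, CM, QC, FL]
Visit WH → queue [SO, RA, BJ, LJ, UE, HS, CM, QC, FL]
Visit SO → queue [RA, BJ, LJ, UE, HS, CM, QC, FL]
Visit RA → queue [BJ, LJ, UE, HS, CM, QC, FL]
Visit BJ → queue [LJ, UE, HS, CM, QC, FL]
Visit LJ → queue [UE, HS, CM, QC, FL]
Visit UE → queue [HS, CM, QC, FL]
Visit HS → queue [CM, QC, FL]
Visit CM → queue [QC, FL]
Visit QC → queue [FL]
Visit FL → queue []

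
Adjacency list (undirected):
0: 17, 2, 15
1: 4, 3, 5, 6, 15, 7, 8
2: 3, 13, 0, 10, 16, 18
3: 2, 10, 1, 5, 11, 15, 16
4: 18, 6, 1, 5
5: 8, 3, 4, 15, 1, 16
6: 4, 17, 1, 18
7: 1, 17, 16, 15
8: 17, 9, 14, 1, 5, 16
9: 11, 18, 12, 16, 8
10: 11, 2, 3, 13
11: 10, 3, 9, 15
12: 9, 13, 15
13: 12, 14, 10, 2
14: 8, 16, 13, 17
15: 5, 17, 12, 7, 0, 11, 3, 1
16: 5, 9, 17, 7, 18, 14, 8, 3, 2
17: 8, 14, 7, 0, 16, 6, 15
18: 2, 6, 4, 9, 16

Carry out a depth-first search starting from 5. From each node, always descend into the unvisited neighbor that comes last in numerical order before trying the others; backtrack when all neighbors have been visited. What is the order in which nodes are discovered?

5 16 18 9 12 15 17 14 13 10 11 3 2 0 1 8 7 6 4

Visit 5
5 → 16
16 → 18
18 → 9
9 → 12
12 → 15
15 → 17
17 → 14
14 → 13
13 → 10
10 → 11
11 → 3
3 → 2
2 → 0
3 → 1
1 → 8
1 → 7
1 → 6
6 → 4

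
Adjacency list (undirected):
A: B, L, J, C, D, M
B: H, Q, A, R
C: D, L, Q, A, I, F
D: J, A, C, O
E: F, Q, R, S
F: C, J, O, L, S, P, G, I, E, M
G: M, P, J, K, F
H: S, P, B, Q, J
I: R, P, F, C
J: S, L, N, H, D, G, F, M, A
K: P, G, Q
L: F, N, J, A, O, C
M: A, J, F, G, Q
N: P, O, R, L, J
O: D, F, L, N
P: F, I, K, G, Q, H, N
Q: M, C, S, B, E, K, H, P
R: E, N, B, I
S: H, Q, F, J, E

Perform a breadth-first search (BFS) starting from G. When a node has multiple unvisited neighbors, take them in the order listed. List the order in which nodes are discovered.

G -> M -> P -> J -> K -> F -> A -> Q -> I -> H -> N -> S -> L -> D -> C -> O -> E -> B -> R

Visit G; enqueue M, P, J, K, F → queue [M, P, J, K, F]
Visit M; enqueue A, Q → queue [P, J, K, F, A, Q]
Visit P; enqueue I, H, N → queue [J, K, F, A, Q, I, H, N]
Visit J; enqueue S, L, D → queue [K, F, A, Q, I, H, N, S, L, D]
Visit K → queue [F, A, Q, I, H, N, S, L, D]
Visit F; enqueue C, O, E → queue [A, Q, I, H, N, S, L, D, C, O, E]
Visit A; enqueue B → queue [Q, I, H, N, S, L, D, C, O, E, B]
Visit Q → queue [I, H, N, S, L, D, C, O, E, B]
Visit I; enqueue R → queue [H, N, S, L, D, C, O, E, B, R]
Visit H → queue [N, S, L, D, C, O, E, B, R]
Visit N → queue [S, L, D, C, O, E, B, R]
Visit S → queue [L, D, C, O, E, B, R]
Visit L → queue [D, C, O, E, B, R]
Visit D → queue [C, O, E, B, R]
Visit C → queue [O, E, B, R]
Visit O → queue [E, B, R]
Visit E → queue [B, R]
Visit B → queue [R]
Visit R → queue []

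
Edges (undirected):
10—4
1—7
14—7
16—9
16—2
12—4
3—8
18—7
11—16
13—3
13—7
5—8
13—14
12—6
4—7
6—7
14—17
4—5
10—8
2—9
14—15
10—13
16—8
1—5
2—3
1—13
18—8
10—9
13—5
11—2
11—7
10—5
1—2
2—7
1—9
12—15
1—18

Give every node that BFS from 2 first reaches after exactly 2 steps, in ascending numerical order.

4, 5, 6, 8, 10, 13, 14, 18

Level 0: 2
Level 1: 1, 3, 7, 9, 11, 16
Level 2: 4, 5, 6, 8, 10, 13, 14, 18
Level 3: 12, 15, 17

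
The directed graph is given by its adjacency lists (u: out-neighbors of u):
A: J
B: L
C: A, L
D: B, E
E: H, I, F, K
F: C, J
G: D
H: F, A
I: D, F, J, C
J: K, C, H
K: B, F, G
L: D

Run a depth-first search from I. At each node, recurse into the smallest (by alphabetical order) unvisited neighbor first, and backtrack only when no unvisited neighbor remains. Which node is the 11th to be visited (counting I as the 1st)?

Visit I
I → C
C → A
A → J
J → H
H → F
J → K
K → B
B → L
L → D
D → E
K → G

Visit order: I, C, A, J, H, F, K, B, L, D, E, G

E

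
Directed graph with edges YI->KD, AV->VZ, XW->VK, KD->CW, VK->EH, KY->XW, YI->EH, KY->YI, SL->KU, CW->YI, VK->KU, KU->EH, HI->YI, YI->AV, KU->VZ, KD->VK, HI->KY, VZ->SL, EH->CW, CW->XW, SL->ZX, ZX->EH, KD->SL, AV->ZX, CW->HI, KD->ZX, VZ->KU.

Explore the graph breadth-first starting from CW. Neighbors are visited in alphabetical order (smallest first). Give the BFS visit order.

CW -> HI -> XW -> YI -> KY -> VK -> AV -> EH -> KD -> KU -> VZ -> ZX -> SL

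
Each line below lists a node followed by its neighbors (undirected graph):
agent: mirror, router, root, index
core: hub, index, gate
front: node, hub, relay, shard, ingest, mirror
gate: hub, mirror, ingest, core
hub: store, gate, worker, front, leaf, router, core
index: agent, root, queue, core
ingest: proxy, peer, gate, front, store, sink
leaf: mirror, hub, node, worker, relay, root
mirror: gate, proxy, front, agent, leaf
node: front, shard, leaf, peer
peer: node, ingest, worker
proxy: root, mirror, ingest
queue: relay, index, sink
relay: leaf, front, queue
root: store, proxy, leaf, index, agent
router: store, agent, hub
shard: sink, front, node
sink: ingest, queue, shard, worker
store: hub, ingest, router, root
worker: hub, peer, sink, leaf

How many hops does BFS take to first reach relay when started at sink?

2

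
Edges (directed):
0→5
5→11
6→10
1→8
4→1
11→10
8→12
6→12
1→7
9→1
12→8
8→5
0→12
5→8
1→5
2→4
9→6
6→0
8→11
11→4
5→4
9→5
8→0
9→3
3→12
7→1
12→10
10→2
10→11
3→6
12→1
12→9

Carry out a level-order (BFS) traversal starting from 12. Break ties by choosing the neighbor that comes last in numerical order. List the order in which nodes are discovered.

Visit 12; enqueue 10, 9, 8, 1 → queue [10, 9, 8, 1]
Visit 10; enqueue 11, 2 → queue [9, 8, 1, 11, 2]
Visit 9; enqueue 6, 5, 3 → queue [8, 1, 11, 2, 6, 5, 3]
Visit 8; enqueue 0 → queue [1, 11, 2, 6, 5, 3, 0]
Visit 1; enqueue 7 → queue [11, 2, 6, 5, 3, 0, 7]
Visit 11; enqueue 4 → queue [2, 6, 5, 3, 0, 7, 4]
Visit 2 → queue [6, 5, 3, 0, 7, 4]
Visit 6 → queue [5, 3, 0, 7, 4]
Visit 5 → queue [3, 0, 7, 4]
Visit 3 → queue [0, 7, 4]
Visit 0 → queue [7, 4]
Visit 7 → queue [4]
Visit 4 → queue []

12 10 9 8 1 11 2 6 5 3 0 7 4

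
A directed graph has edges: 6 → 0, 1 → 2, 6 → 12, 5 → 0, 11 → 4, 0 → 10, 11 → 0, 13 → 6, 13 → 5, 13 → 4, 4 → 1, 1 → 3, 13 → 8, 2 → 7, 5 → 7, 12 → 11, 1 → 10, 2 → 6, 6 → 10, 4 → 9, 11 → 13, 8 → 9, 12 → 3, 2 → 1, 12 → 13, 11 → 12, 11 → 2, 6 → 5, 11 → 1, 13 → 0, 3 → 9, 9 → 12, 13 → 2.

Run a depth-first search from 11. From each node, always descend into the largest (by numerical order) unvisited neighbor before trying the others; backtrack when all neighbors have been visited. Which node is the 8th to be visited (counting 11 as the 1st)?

Visit 11
11 → 13
13 → 8
8 → 9
9 → 12
12 → 3
13 → 6
6 → 10
6 → 5
5 → 7
5 → 0
13 → 4
4 → 1
1 → 2

Visit order: 11, 13, 8, 9, 12, 3, 6, 10, 5, 7, 0, 4, 1, 2

10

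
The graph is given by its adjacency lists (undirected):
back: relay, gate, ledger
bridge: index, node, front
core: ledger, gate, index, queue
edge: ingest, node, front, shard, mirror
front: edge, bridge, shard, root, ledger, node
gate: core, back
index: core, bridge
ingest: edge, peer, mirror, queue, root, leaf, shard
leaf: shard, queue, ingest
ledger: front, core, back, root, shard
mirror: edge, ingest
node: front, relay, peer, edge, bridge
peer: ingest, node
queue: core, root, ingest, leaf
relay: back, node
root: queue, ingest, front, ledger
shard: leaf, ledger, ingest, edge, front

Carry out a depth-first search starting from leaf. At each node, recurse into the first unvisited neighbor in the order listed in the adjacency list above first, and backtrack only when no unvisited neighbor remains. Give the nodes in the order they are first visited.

Visit leaf
leaf → shard
shard → ledger
ledger → front
front → edge
edge → ingest
ingest → peer
peer → node
node → relay
relay → back
back → gate
gate → core
core → index
index → bridge
core → queue
queue → root
ingest → mirror

leaf shard ledger front edge ingest peer node relay back gate core index bridge queue root mirror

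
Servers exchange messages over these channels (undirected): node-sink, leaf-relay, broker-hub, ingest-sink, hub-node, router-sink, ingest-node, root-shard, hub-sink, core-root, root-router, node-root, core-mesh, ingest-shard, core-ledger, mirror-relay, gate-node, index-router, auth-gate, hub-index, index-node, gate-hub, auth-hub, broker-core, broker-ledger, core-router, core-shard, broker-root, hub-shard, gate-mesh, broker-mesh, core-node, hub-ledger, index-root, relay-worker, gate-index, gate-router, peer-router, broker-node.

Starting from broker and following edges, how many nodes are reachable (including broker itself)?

15

BFS from broker visits: broker, core, hub, ledger, mesh, node, root, router, shard, auth, gate, index, sink, ingest, peer
Reachable nodes: 15 of 19 total.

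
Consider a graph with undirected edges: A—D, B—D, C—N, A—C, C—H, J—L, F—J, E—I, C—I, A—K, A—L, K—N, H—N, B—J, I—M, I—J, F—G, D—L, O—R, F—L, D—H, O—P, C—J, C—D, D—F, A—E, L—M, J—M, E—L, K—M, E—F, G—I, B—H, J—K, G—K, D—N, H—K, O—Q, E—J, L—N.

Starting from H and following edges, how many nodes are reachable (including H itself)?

14

BFS from H visits: H, B, C, D, K, N, J, A, I, F, L, G, M, E
Reachable nodes: 14 of 18 total.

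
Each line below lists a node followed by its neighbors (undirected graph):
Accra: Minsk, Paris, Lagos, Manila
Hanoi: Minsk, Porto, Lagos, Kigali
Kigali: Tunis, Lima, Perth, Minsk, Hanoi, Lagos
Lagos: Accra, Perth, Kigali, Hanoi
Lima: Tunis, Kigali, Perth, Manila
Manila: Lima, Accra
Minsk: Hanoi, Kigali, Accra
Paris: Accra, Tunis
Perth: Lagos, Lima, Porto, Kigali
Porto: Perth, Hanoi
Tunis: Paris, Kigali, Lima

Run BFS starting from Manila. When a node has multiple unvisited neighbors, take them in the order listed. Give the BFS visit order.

Visit Manila; enqueue Lima, Accra → queue [Lima, Accra]
Visit Lima; enqueue Tunis, Kigali, Perth → queue [Accra, Tunis, Kigali, Perth]
Visit Accra; enqueue Minsk, Paris, Lagos → queue [Tunis, Kigali, Perth, Minsk, Paris, Lagos]
Visit Tunis → queue [Kigali, Perth, Minsk, Paris, Lagos]
Visit Kigali; enqueue Hanoi → queue [Perth, Minsk, Paris, Lagos, Hanoi]
Visit Perth; enqueue Porto → queue [Minsk, Paris, Lagos, Hanoi, Porto]
Visit Minsk → queue [Paris, Lagos, Hanoi, Porto]
Visit Paris → queue [Lagos, Hanoi, Porto]
Visit Lagos → queue [Hanoi, Porto]
Visit Hanoi → queue [Porto]
Visit Porto → queue []

Manila -> Lima -> Accra -> Tunis -> Kigali -> Perth -> Minsk -> Paris -> Lagos -> Hanoi -> Porto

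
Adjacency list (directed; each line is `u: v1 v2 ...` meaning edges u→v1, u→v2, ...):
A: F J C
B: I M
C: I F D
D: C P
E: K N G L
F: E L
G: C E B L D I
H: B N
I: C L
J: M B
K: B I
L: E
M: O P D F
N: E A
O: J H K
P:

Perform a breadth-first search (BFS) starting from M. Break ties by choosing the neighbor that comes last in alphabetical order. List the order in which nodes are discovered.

Visit M; enqueue P, O, F, D → queue [P, O, F, D]
Visit P → queue [O, F, D]
Visit O; enqueue K, J, H → queue [F, D, K, J, H]
Visit F; enqueue L, E → queue [D, K, J, H, L, E]
Visit D; enqueue C → queue [K, J, H, L, E, C]
Visit K; enqueue I, B → queue [J, H, L, E, C, I, B]
Visit J → queue [H, L, E, C, I, B]
Visit H; enqueue N → queue [L, E, C, I, B, N]
Visit L → queue [E, C, I, B, N]
Visit E; enqueue G → queue [C, I, B, N, G]
Visit C → queue [I, B, N, G]
Visit I → queue [B, N, G]
Visit B → queue [N, G]
Visit N; enqueue A → queue [G, A]
Visit G → queue [A]
Visit A → queue []

M, P, O, F, D, K, J, H, L, E, C, I, B, N, G, A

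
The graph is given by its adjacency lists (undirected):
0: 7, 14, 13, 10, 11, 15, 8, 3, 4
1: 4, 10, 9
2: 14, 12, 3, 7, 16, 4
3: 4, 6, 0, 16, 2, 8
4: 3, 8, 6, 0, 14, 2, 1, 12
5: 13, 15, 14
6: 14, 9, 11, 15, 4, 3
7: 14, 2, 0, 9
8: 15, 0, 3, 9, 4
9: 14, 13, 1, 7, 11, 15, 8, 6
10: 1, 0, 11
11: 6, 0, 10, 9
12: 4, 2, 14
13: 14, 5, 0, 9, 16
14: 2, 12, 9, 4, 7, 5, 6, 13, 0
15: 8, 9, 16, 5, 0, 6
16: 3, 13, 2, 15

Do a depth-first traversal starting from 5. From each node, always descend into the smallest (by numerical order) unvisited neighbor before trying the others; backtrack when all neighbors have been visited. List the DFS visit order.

5 → 13 → 0 → 3 → 2 → 4 → 1 → 9 → 6 → 11 → 10 → 14 → 7 → 12 → 15 → 8 → 16

Visit 5
5 → 13
13 → 0
0 → 3
3 → 2
2 → 4
4 → 1
1 → 9
9 → 6
6 → 11
11 → 10
6 → 14
14 → 7
14 → 12
6 → 15
15 → 8
15 → 16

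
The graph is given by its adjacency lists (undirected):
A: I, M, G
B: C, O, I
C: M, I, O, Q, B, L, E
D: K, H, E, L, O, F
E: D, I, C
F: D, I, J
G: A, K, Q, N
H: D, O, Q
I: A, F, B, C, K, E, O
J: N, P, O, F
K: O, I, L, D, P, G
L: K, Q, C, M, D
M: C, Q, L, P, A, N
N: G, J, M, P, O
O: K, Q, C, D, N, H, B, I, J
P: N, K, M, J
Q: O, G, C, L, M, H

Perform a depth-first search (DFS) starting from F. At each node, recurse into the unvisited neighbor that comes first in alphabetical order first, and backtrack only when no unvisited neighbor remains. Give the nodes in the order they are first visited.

F, D, E, C, B, I, A, G, K, L, M, N, J, O, H, Q, P

Visit F
F → D
D → E
E → C
C → B
B → I
I → A
A → G
G → K
K → L
L → M
M → N
N → J
J → O
O → H
H → Q
J → P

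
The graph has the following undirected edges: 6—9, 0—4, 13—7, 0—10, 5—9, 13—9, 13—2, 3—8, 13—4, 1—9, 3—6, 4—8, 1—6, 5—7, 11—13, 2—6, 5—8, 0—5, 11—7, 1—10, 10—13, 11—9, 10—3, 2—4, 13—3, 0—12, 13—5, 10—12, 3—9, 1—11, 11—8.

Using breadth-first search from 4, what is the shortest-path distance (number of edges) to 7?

Level 0: 4
Level 1: 0, 2, 8, 13
Level 2: 3, 5, 6, 7, 9, 10, 11, 12
Level 3: 1
7 first appears at level 2.

2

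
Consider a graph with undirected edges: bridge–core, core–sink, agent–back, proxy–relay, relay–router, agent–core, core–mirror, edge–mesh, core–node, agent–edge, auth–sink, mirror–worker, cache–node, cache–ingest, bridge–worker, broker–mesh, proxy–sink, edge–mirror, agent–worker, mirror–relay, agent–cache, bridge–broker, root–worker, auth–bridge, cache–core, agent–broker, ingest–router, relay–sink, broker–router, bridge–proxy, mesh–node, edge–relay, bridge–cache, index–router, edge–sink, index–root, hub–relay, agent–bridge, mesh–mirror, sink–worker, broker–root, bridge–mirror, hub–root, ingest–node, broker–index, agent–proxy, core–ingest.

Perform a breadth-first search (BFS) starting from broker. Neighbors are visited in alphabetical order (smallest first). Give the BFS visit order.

broker -> agent -> bridge -> index -> mesh -> root -> router -> back -> cache -> core -> edge -> proxy -> worker -> auth -> mirror -> node -> hub -> ingest -> relay -> sink

Visit broker; enqueue agent, bridge, index, mesh, root, router → queue [agent, bridge, index, mesh, root, router]
Visit agent; enqueue back, cache, core, edge, proxy, worker → queue [bridge, index, mesh, root, router, back, cache, core, edge, proxy, worker]
Visit bridge; enqueue auth, mirror → queue [index, mesh, root, router, back, cache, core, edge, proxy, worker, auth, mirror]
Visit index → queue [mesh, root, router, back, cache, core, edge, proxy, worker, auth, mirror]
Visit mesh; enqueue node → queue [root, router, back, cache, core, edge, proxy, worker, auth, mirror, node]
Visit root; enqueue hub → queue [router, back, cache, core, edge, proxy, worker, auth, mirror, node, hub]
Visit router; enqueue ingest, relay → queue [back, cache, core, edge, proxy, worker, auth, mirror, node, hub, ingest, relay]
Visit back → queue [cache, core, edge, proxy, worker, auth, mirror, node, hub, ingest, relay]
Visit cache → queue [core, edge, proxy, worker, auth, mirror, node, hub, ingest, relay]
Visit core; enqueue sink → queue [edge, proxy, worker, auth, mirror, node, hub, ingest, relay, sink]
Visit edge → queue [proxy, worker, auth, mirror, node, hub, ingest, relay, sink]
Visit proxy → queue [worker, auth, mirror, node, hub, ingest, relay, sink]
Visit worker → queue [auth, mirror, node, hub, ingest, relay, sink]
Visit auth → queue [mirror, node, hub, ingest, relay, sink]
Visit mirror → queue [node, hub, ingest, relay, sink]
Visit node → queue [hub, ingest, relay, sink]
Visit hub → queue [ingest, relay, sink]
Visit ingest → queue [relay, sink]
Visit relay → queue [sink]
Visit sink → queue []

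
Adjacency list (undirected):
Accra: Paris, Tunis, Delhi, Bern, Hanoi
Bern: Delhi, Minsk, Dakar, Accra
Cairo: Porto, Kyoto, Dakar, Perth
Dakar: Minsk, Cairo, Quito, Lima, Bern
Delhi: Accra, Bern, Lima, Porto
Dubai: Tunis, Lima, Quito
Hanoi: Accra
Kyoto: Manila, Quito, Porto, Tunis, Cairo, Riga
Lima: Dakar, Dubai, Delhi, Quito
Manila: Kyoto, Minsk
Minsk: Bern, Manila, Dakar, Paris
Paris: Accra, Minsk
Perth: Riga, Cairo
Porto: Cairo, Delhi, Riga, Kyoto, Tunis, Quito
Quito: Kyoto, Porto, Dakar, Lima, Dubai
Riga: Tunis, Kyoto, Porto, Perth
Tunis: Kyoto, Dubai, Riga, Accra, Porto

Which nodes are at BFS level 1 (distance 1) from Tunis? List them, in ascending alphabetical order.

Accra, Dubai, Kyoto, Porto, Riga

Level 0: Tunis
Level 1: Accra, Dubai, Kyoto, Porto, Riga
Level 2: Bern, Cairo, Delhi, Hanoi, Lima, Manila, Paris, Perth, Quito
Level 3: Dakar, Minsk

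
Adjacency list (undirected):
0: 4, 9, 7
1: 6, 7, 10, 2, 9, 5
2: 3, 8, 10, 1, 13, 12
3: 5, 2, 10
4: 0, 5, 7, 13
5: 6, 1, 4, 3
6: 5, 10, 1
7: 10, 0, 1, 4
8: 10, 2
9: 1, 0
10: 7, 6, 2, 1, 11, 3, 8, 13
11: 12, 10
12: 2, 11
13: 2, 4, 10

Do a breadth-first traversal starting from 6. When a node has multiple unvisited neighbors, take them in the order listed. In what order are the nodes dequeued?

Visit 6; enqueue 5, 10, 1 → queue [5, 10, 1]
Visit 5; enqueue 4, 3 → queue [10, 1, 4, 3]
Visit 10; enqueue 7, 2, 11, 8, 13 → queue [1, 4, 3, 7, 2, 11, 8, 13]
Visit 1; enqueue 9 → queue [4, 3, 7, 2, 11, 8, 13, 9]
Visit 4; enqueue 0 → queue [3, 7, 2, 11, 8, 13, 9, 0]
Visit 3 → queue [7, 2, 11, 8, 13, 9, 0]
Visit 7 → queue [2, 11, 8, 13, 9, 0]
Visit 2; enqueue 12 → queue [11, 8, 13, 9, 0, 12]
Visit 11 → queue [8, 13, 9, 0, 12]
Visit 8 → queue [13, 9, 0, 12]
Visit 13 → queue [9, 0, 12]
Visit 9 → queue [0, 12]
Visit 0 → queue [12]
Visit 12 → queue []

6 5 10 1 4 3 7 2 11 8 13 9 0 12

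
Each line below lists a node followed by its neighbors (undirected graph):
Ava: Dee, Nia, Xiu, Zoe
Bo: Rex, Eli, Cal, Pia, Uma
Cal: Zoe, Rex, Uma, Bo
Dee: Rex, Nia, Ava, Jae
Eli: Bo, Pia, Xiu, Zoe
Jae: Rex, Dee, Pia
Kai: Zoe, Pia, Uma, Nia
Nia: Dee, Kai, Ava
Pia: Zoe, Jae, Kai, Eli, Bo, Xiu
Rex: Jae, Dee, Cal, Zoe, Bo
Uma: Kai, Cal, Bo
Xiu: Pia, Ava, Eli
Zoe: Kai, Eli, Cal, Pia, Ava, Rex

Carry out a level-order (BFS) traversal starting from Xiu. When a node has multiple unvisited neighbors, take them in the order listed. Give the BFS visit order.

Xiu → Pia → Ava → Eli → Zoe → Jae → Kai → Bo → Dee → Nia → Cal → Rex → Uma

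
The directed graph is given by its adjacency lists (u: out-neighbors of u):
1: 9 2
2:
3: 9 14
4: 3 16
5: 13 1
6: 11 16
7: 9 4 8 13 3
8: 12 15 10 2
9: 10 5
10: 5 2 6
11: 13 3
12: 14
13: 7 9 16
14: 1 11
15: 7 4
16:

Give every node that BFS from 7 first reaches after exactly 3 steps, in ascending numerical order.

1, 6, 11

Level 0: 7
Level 1: 3, 4, 8, 9, 13
Level 2: 2, 5, 10, 12, 14, 15, 16
Level 3: 1, 6, 11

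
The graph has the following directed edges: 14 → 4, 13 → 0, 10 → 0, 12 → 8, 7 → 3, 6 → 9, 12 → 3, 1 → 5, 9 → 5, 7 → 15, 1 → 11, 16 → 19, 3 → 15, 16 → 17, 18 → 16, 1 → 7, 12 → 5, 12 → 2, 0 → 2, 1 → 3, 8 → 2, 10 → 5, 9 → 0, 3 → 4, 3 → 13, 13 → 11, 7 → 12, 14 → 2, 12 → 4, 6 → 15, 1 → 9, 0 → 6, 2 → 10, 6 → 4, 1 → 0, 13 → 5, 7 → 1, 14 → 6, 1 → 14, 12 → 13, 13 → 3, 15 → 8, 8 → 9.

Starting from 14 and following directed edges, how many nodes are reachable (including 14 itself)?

10

BFS from 14 visits: 14, 2, 4, 6, 10, 9, 15, 0, 5, 8
Reachable nodes: 10 of 20 total.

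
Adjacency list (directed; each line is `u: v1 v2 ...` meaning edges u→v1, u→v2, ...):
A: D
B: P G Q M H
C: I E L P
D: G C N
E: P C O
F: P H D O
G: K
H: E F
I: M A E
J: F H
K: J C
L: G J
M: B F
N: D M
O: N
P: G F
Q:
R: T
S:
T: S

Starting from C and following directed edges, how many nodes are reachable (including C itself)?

17

BFS from C visits: C, I, E, L, P, M, A, O, G, J, F, B, D, N, K, H, Q
Reachable nodes: 17 of 20 total.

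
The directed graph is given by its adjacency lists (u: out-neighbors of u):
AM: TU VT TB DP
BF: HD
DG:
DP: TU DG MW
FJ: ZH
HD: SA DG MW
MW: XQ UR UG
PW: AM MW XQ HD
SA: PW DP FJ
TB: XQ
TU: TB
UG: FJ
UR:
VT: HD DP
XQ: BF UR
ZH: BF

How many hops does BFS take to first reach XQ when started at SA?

Level 0: SA
Level 1: DP, FJ, PW
Level 2: AM, DG, HD, MW, TU, XQ, ZH
Level 3: BF, TB, UG, UR, VT
XQ first appears at level 2.

2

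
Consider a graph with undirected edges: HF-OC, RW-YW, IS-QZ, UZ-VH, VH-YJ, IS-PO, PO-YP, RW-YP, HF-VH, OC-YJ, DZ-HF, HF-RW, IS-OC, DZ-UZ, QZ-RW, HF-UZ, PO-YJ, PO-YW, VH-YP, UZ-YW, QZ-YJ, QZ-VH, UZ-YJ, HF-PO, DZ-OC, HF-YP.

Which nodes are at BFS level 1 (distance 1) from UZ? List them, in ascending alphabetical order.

DZ, HF, VH, YJ, YW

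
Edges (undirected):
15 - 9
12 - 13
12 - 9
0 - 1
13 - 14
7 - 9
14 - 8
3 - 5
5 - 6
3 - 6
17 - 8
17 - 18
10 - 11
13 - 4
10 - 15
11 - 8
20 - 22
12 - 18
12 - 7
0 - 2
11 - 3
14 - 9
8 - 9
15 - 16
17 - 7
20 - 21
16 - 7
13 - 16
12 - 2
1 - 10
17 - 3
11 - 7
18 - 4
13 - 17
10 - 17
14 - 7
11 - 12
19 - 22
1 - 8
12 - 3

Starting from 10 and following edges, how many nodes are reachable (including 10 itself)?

19

BFS from 10 visits: 10, 1, 11, 15, 17, 0, 8, 3, 7, 12, 9, 16, 13, 18, 2, 14, 5, 6, 4
Reachable nodes: 19 of 23 total.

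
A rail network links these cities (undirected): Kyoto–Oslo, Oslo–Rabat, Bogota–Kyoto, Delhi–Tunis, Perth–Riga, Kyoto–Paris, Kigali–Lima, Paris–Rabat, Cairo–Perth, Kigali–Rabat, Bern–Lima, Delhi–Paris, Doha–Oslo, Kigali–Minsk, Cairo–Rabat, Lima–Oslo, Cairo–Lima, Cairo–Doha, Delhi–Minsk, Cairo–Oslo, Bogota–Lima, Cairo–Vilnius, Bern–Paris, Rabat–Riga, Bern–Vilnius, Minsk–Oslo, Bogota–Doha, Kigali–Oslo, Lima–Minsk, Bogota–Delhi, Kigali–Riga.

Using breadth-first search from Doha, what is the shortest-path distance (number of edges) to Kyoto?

Level 0: Doha
Level 1: Bogota, Cairo, Oslo
Level 2: Delhi, Kigali, Kyoto, Lima, Minsk, Perth, Rabat, Vilnius
Level 3: Bern, Paris, Riga, Tunis
Kyoto first appears at level 2.

2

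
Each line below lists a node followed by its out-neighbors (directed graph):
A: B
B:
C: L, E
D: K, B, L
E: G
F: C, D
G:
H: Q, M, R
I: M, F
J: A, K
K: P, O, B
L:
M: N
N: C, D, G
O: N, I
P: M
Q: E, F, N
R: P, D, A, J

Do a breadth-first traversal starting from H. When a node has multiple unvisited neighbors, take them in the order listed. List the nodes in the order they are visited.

H Q M R E F N P D A J G C K B L O I

Visit H; enqueue Q, M, R → queue [Q, M, R]
Visit Q; enqueue E, F, N → queue [M, R, E, F, N]
Visit M → queue [R, E, F, N]
Visit R; enqueue P, D, A, J → queue [E, F, N, P, D, A, J]
Visit E; enqueue G → queue [F, N, P, D, A, J, G]
Visit F; enqueue C → queue [N, P, D, A, J, G, C]
Visit N → queue [P, D, A, J, G, C]
Visit P → queue [D, A, J, G, C]
Visit D; enqueue K, B, L → queue [A, J, G, C, K, B, L]
Visit A → queue [J, G, C, K, B, L]
Visit J → queue [G, C, K, B, L]
Visit G → queue [C, K, B, L]
Visit C → queue [K, B, L]
Visit K; enqueue O → queue [B, L, O]
Visit B → queue [L, O]
Visit L → queue [O]
Visit O; enqueue I → queue [I]
Visit I → queue []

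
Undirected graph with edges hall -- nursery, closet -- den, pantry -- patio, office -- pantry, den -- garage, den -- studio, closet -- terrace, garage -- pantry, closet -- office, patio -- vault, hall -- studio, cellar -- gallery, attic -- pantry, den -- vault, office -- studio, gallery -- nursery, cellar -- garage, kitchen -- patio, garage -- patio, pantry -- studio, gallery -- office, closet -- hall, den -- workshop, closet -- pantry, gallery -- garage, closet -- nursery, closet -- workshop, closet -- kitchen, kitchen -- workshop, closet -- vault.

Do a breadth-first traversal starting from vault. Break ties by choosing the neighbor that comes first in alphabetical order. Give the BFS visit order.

vault → closet → den → patio → hall → kitchen → nursery → office → pantry → terrace → workshop → garage → studio → gallery → attic → cellar

Visit vault; enqueue closet, den, patio → queue [closet, den, patio]
Visit closet; enqueue hall, kitchen, nursery, office, pantry, terrace, workshop → queue [den, patio, hall, kitchen, nursery, office, pantry, terrace, workshop]
Visit den; enqueue garage, studio → queue [patio, hall, kitchen, nursery, office, pantry, terrace, workshop, garage, studio]
Visit patio → queue [hall, kitchen, nursery, office, pantry, terrace, workshop, garage, studio]
Visit hall → queue [kitchen, nursery, office, pantry, terrace, workshop, garage, studio]
Visit kitchen → queue [nursery, office, pantry, terrace, workshop, garage, studio]
Visit nursery; enqueue gallery → queue [office, pantry, terrace, workshop, garage, studio, gallery]
Visit office → queue [pantry, terrace, workshop, garage, studio, gallery]
Visit pantry; enqueue attic → queue [terrace, workshop, garage, studio, gallery, attic]
Visit terrace → queue [workshop, garage, studio, gallery, attic]
Visit workshop → queue [garage, studio, gallery, attic]
Visit garage; enqueue cellar → queue [studio, gallery, attic, cellar]
Visit studio → queue [gallery, attic, cellar]
Visit gallery → queue [attic, cellar]
Visit attic → queue [cellar]
Visit cellar → queue []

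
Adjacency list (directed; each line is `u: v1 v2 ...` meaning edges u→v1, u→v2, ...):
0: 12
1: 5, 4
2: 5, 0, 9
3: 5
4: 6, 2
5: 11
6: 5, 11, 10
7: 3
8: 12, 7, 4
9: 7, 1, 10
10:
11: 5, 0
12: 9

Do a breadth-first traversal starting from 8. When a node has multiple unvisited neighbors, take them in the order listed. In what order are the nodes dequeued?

8, 12, 7, 4, 9, 3, 6, 2, 1, 10, 5, 11, 0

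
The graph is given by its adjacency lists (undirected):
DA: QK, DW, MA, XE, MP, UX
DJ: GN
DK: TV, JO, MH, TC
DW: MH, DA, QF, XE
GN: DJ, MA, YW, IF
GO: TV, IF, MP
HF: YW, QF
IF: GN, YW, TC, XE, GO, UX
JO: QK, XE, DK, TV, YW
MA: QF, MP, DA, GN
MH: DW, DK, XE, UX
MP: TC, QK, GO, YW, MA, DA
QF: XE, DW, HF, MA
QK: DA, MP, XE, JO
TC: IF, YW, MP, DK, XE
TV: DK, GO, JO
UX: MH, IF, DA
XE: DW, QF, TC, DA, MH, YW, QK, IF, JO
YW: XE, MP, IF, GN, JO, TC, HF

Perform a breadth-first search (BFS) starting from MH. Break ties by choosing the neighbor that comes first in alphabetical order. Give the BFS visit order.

MH -> DK -> DW -> UX -> XE -> JO -> TC -> TV -> DA -> QF -> IF -> QK -> YW -> MP -> GO -> MA -> HF -> GN -> DJ

Visit MH; enqueue DK, DW, UX, XE → queue [DK, DW, UX, XE]
Visit DK; enqueue JO, TC, TV → queue [DW, UX, XE, JO, TC, TV]
Visit DW; enqueue DA, QF → queue [UX, XE, JO, TC, TV, DA, QF]
Visit UX; enqueue IF → queue [XE, JO, TC, TV, DA, QF, IF]
Visit XE; enqueue QK, YW → queue [JO, TC, TV, DA, QF, IF, QK, YW]
Visit JO → queue [TC, TV, DA, QF, IF, QK, YW]
Visit TC; enqueue MP → queue [TV, DA, QF, IF, QK, YW, MP]
Visit TV; enqueue GO → queue [DA, QF, IF, QK, YW, MP, GO]
Visit DA; enqueue MA → queue [QF, IF, QK, YW, MP, GO, MA]
Visit QF; enqueue HF → queue [IF, QK, YW, MP, GO, MA, HF]
Visit IF; enqueue GN → queue [QK, YW, MP, GO, MA, HF, GN]
Visit QK → queue [YW, MP, GO, MA, HF, GN]
Visit YW → queue [MP, GO, MA, HF, GN]
Visit MP → queue [GO, MA, HF, GN]
Visit GO → queue [MA, HF, GN]
Visit MA → queue [HF, GN]
Visit HF → queue [GN]
Visit GN; enqueue DJ → queue [DJ]
Visit DJ → queue []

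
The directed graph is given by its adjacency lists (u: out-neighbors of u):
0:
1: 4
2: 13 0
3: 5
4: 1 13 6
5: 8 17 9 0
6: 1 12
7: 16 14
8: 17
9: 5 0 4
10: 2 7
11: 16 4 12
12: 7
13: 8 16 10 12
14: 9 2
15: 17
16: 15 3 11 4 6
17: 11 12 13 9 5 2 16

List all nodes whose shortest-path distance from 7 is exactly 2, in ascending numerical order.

2, 3, 4, 6, 9, 11, 15

Level 0: 7
Level 1: 14, 16
Level 2: 2, 3, 4, 6, 9, 11, 15
Level 3: 0, 1, 5, 12, 13, 17
Level 4: 8, 10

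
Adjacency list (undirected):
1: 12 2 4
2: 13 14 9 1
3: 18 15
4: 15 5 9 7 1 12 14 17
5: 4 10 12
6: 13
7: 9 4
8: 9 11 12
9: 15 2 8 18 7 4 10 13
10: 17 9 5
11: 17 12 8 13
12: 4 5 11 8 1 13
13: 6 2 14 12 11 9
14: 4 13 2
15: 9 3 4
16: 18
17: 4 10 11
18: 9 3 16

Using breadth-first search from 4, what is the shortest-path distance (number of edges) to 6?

3

Level 0: 4
Level 1: 1, 5, 7, 9, 12, 14, 15, 17
Level 2: 2, 3, 8, 10, 11, 13, 18
Level 3: 6, 16
6 first appears at level 3.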